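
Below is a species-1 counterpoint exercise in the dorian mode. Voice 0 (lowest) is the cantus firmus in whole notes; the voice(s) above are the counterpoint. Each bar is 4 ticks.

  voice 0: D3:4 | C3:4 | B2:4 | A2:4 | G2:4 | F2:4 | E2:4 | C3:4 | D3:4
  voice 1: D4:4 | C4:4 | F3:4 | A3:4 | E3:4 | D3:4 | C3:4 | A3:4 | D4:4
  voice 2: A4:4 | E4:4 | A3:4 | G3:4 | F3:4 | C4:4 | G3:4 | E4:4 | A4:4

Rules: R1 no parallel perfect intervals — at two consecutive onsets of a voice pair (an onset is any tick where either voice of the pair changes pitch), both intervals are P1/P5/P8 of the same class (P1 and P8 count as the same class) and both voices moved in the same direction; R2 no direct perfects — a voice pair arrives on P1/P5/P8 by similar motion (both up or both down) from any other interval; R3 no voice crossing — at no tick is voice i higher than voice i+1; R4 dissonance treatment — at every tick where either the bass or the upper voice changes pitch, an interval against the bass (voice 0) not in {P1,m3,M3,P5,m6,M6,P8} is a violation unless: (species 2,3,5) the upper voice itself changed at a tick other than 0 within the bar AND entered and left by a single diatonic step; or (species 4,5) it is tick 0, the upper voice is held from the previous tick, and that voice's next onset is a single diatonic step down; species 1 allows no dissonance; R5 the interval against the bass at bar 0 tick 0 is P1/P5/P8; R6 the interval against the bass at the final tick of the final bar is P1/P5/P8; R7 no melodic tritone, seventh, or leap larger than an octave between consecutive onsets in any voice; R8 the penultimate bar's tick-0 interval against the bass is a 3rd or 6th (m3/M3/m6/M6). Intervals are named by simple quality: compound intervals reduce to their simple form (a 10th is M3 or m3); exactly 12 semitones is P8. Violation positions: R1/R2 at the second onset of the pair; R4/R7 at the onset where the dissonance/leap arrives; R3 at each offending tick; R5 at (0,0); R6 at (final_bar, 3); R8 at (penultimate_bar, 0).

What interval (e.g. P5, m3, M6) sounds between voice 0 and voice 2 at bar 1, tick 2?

M3

voice 0=C3 voice 2=E4 -> M3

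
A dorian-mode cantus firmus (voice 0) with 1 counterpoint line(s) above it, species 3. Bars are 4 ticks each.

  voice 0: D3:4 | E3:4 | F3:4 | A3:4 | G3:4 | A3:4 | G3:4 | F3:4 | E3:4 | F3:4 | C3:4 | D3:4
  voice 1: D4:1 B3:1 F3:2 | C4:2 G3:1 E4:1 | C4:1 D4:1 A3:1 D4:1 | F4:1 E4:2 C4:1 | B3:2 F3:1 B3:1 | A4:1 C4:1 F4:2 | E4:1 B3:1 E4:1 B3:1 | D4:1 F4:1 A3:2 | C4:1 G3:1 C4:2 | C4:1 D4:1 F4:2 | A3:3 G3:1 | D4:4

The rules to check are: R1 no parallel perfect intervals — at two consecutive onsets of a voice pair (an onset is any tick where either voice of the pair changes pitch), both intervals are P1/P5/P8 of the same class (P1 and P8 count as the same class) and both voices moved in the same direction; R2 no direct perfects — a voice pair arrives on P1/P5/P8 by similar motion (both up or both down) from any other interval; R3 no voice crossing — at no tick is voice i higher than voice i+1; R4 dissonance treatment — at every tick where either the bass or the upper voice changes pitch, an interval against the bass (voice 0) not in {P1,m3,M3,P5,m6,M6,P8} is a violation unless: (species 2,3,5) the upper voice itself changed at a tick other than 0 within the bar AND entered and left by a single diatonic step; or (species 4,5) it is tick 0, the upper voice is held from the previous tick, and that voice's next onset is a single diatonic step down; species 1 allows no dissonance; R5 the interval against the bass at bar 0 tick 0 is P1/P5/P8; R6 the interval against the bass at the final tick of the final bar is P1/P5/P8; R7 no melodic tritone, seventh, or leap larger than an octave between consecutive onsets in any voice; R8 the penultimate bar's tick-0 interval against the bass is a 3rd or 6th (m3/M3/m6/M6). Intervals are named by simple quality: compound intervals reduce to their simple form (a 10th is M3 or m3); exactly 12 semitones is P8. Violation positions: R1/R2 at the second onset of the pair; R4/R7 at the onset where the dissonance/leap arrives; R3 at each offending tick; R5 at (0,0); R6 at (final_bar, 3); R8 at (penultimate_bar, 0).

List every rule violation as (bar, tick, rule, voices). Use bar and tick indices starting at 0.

bar 0: v0=D3 v1=D4 downbeat P8
bar 1: v0=E3 v1=C4 downbeat m6
bar 2: v0=F3 v1=C4 downbeat P5
bar 3: v0=A3 v1=F4 downbeat m6
bar 4: v0=G3 v1=B3 downbeat M3
bar 5: v0=A3 v1=A4 downbeat P8
bar 6: v0=G3 v1=E4 downbeat M6
bar 7: v0=F3 v1=D4 downbeat M6
bar 8: v0=E3 v1=C4 downbeat m6
bar 9: v0=F3 v1=C4 downbeat P5
bar 10: v0=C3 v1=A3 downbeat M6
bar 11: v0=D3 v1=D4 downbeat P8
  -> R7 @ bar 0 tick 2 v(1,): B3->F3 leap 6st
  -> R3 @ bar 4 tick 2 v(0, 1): G3 above F3
  -> R4 @ bar 4 tick 2 v(0, 1): G3/F3 M2 untreated
  -> R7 @ bar 4 tick 2 v(1,): B3->F3 leap 6st
  -> R7 @ bar 4 tick 3 v(1,): F3->B3 leap 6st
  -> R2 @ bar 5 tick 0 v(0, 1): G3/B3 M3 -> A3/A4 P8 similar
  -> R7 @ bar 5 tick 0 v(1,): B3->A4 leap 10st
  -> R2 @ bar 11 tick 0 v(0, 1): C3/G3 P5 -> D3/D4 P8 similar

(0, 2, R7, (1,))
(4, 2, R3, (0, 1))
(4, 2, R4, (0, 1))
(4, 2, R7, (1,))
(4, 3, R7, (1,))
(5, 0, R2, (0, 1))
(5, 0, R7, (1,))
(11, 0, R2, (0, 1))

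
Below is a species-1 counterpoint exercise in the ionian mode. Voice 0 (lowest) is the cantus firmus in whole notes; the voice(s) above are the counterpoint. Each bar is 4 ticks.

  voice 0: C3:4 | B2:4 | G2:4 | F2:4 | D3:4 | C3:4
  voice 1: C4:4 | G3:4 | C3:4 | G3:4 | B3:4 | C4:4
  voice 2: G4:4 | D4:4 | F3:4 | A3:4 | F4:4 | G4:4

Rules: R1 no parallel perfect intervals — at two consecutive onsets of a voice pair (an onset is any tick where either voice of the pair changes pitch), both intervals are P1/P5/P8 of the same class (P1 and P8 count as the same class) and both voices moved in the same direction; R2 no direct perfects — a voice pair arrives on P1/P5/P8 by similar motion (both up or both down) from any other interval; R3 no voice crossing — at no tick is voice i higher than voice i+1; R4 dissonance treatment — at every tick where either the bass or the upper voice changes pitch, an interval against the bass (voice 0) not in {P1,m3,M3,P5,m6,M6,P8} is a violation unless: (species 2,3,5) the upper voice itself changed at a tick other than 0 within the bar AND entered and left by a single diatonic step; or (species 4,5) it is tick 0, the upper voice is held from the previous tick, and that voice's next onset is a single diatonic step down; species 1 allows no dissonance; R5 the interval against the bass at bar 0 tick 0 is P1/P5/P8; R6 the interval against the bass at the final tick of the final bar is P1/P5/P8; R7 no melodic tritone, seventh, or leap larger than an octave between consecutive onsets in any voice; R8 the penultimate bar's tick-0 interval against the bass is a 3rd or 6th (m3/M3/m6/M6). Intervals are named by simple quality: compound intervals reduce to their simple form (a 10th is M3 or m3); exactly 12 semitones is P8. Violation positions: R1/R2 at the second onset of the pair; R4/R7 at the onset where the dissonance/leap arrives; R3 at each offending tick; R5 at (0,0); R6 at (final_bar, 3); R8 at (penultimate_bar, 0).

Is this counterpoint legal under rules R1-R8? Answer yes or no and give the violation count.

No (5 violations)

bar 0: v0=C3 v1=C4 v2=G4 (P5)
bar 1: v0=B2 v1=G3 v2=D4 (m3)
bar 2: v0=G2 v1=C3 v2=F3 (m7)
bar 3: v0=F2 v1=G3 v2=A3 (M3)
bar 4: v0=D3 v1=B3 v2=F4 (m3)
bar 5: v0=C3 v1=C4 v2=G4 (P5)
  R1 @ bar1.0: C4/G4 P5 -> G3/D4 P5 similar
  R4 @ bar2.0: G2/C3 P4 untreated
  R4 @ bar2.0: G2/F3 m7 untreated
  R4 @ bar3.0: F2/G3 M2 untreated
  R2 @ bar5.0: B3/F4 TT -> C4/G4 P5 similar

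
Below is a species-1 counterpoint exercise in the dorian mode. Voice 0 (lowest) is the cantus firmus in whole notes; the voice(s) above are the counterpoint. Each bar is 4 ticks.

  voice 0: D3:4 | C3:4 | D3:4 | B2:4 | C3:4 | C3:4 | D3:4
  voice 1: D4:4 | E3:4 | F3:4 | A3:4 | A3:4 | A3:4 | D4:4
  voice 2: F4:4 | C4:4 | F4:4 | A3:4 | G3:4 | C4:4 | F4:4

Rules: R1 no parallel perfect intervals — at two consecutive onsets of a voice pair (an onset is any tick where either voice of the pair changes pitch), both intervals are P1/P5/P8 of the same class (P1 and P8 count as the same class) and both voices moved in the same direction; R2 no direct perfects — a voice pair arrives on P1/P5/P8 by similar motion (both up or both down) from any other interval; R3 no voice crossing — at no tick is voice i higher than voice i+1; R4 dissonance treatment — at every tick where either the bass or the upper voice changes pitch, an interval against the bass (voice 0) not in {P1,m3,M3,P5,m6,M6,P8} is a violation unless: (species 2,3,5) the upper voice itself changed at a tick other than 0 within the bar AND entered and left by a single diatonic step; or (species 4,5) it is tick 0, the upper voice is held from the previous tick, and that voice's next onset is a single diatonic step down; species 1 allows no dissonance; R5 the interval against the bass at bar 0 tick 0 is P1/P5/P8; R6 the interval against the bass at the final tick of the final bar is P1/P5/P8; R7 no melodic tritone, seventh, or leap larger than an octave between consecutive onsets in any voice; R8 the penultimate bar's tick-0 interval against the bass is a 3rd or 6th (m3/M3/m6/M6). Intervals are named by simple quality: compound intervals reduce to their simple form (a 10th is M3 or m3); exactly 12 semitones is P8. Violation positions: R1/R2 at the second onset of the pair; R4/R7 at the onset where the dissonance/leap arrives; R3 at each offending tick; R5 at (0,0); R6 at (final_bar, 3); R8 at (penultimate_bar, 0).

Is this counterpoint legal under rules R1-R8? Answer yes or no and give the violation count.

No (13 violations)

bar 0: v0=D3 v1=D4 v2=F4 (m3)
bar 1: v0=C3 v1=E3 v2=C4 (P8)
bar 2: v0=D3 v1=F3 v2=F4 (m3)
bar 3: v0=B2 v1=A3 v2=A3 (m7)
bar 4: v0=C3 v1=A3 v2=G3 (P5)
bar 5: v0=C3 v1=A3 v2=C4 (P8)
bar 6: v0=D3 v1=D4 v2=F4 (m3)
  R5 @ bar0.0: opens on m3
  R2 @ bar1.0: D3/F4 m3 -> C3/C4 P8 similar
  R7 @ bar1.0: D4->E3 leap 10st
  R2 @ bar2.0: E3/C4 m6 -> F3/F4 P8 similar
  R4 @ bar3.0: B2/A3 m7 untreated
  R4 @ bar3.0: B2/A3 m7 untreated
  R3 @ bar4.0: A3 above G3
  R3 @ bar4.1: A3 above G3
  R3 @ bar4.2: A3 above G3
  R3 @ bar4.3: A3 above G3
  R8 @ bar5.0: penult P8 not 3rd/6th
  R2 @ bar6.0: C3/A3 M6 -> D3/D4 P8 similar
  R6 @ bar6.3: closes on m3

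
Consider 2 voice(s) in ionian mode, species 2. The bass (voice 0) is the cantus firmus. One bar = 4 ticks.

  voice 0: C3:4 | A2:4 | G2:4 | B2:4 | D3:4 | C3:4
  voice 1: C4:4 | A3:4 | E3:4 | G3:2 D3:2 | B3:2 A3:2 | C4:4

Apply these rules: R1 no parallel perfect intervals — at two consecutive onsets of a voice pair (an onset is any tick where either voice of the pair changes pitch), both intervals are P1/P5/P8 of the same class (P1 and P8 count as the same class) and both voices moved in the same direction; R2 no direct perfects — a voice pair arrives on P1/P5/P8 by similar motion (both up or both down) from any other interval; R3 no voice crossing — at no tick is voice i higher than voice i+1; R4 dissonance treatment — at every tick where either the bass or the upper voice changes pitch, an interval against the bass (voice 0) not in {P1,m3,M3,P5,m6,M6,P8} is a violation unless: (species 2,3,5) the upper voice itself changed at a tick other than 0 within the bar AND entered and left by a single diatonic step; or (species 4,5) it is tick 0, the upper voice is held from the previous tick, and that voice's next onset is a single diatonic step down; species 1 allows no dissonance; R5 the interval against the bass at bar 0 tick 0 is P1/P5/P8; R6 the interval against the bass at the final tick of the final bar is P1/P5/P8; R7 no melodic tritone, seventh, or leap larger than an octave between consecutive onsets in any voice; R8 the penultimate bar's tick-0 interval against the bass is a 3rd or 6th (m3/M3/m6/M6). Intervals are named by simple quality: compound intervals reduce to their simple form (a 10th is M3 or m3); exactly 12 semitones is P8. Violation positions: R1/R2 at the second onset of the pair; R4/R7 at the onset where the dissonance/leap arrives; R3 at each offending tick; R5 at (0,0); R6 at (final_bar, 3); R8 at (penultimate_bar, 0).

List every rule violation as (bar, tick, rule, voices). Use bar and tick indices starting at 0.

(1, 0, R1, (0, 1))

bar 0: v0=C3 v1=C4 downbeat P8
bar 1: v0=A2 v1=A3 downbeat P8
bar 2: v0=G2 v1=E3 downbeat M6
bar 3: v0=B2 v1=G3 downbeat m6
bar 4: v0=D3 v1=B3 downbeat M6
bar 5: v0=C3 v1=C4 downbeat P8
  -> R1 @ bar 1 tick 0 v(0, 1): C3/C4 P8 -> A2/A3 P8 similar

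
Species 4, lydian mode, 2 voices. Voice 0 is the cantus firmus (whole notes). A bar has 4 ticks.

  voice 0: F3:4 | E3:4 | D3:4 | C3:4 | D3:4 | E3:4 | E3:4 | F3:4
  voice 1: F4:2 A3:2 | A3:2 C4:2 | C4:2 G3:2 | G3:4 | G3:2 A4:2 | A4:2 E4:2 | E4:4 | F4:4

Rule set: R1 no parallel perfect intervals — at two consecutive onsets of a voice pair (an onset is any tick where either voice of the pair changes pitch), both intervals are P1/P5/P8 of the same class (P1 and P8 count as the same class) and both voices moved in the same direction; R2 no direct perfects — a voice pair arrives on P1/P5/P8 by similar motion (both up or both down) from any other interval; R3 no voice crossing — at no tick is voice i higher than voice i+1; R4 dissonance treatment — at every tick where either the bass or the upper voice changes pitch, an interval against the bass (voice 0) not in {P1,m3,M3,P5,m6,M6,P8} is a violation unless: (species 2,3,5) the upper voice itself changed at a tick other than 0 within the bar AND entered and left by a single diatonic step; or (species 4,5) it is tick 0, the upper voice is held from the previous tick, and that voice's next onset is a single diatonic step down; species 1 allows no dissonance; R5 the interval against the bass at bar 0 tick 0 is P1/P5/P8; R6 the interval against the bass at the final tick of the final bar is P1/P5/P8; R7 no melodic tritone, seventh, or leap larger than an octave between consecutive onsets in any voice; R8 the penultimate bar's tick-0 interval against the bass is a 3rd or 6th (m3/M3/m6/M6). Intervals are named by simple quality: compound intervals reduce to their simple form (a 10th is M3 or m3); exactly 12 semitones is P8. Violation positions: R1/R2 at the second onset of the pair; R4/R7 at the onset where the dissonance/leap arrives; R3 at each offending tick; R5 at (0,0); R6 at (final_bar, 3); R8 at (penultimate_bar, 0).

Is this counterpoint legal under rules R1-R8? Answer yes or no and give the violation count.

bar 0: v0=F3 v1=F4 (P8)
bar 1: v0=E3 v1=A3 (P4)
bar 2: v0=D3 v1=C4 (m7)
bar 3: v0=C3 v1=G3 (P5)
bar 4: v0=D3 v1=G3 (P4)
bar 5: v0=E3 v1=A4 (P4)
bar 6: v0=E3 v1=E4 (P8)
bar 7: v0=F3 v1=F4 (P8)
  R4 @ bar1.0: E3/A3 P4 untreated
  R4 @ bar2.0: D3/C4 m7 untreated
  R4 @ bar2.2: D3/G3 P4 untreated
  R4 @ bar4.0: D3/G3 P4 untreated
  R7 @ bar4.2: G3->A4 leap 14st
  R4 @ bar5.0: E3/A4 P4 untreated
  R8 @ bar6.0: penult P8 not 3rd/6th
  R1 @ bar7.0: E3/E4 P8 -> F3/F4 P8 similar

No (8 violations)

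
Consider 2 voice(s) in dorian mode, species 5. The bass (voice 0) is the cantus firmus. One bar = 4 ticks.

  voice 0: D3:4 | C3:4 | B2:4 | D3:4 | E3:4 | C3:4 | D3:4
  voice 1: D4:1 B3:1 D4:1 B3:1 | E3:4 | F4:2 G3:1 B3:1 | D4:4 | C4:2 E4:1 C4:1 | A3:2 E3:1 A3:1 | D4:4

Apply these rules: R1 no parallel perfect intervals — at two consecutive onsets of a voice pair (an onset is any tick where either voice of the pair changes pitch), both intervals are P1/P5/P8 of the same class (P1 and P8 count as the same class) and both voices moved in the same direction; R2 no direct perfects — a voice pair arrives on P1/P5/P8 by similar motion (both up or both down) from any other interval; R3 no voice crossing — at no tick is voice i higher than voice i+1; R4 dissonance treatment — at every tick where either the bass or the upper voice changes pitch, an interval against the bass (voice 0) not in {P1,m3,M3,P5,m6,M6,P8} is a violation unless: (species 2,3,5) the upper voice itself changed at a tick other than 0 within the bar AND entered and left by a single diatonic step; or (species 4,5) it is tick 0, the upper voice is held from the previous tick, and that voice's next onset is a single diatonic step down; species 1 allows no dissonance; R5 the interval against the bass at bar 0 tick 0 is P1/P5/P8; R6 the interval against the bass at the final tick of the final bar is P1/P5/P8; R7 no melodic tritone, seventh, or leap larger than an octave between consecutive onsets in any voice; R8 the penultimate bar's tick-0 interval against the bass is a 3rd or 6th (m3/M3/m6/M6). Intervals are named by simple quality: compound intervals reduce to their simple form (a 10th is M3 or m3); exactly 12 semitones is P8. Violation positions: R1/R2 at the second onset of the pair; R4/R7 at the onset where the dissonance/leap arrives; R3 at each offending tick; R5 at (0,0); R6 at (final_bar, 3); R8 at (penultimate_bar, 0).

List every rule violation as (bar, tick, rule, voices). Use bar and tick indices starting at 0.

bar 0: v0=D3 v1=D4 downbeat P8
bar 1: v0=C3 v1=E3 downbeat M3
bar 2: v0=B2 v1=F4 downbeat TT
bar 3: v0=D3 v1=D4 downbeat P8
bar 4: v0=E3 v1=C4 downbeat m6
bar 5: v0=C3 v1=A3 downbeat M6
bar 6: v0=D3 v1=D4 downbeat P8
  -> R4 @ bar 2 tick 0 v(0, 1): B2/F4 TT untreated
  -> R7 @ bar 2 tick 0 v(1,): E3->F4 leap 13st
  -> R7 @ bar 2 tick 2 v(1,): F4->G3 leap 10st
  -> R1 @ bar 3 tick 0 v(0, 1): B2/B3 P8 -> D3/D4 P8 similar
  -> R2 @ bar 6 tick 0 v(0, 1): C3/A3 M6 -> D3/D4 P8 similar

(2, 0, R4, (0, 1))
(2, 0, R7, (1,))
(2, 2, R7, (1,))
(3, 0, R1, (0, 1))
(6, 0, R2, (0, 1))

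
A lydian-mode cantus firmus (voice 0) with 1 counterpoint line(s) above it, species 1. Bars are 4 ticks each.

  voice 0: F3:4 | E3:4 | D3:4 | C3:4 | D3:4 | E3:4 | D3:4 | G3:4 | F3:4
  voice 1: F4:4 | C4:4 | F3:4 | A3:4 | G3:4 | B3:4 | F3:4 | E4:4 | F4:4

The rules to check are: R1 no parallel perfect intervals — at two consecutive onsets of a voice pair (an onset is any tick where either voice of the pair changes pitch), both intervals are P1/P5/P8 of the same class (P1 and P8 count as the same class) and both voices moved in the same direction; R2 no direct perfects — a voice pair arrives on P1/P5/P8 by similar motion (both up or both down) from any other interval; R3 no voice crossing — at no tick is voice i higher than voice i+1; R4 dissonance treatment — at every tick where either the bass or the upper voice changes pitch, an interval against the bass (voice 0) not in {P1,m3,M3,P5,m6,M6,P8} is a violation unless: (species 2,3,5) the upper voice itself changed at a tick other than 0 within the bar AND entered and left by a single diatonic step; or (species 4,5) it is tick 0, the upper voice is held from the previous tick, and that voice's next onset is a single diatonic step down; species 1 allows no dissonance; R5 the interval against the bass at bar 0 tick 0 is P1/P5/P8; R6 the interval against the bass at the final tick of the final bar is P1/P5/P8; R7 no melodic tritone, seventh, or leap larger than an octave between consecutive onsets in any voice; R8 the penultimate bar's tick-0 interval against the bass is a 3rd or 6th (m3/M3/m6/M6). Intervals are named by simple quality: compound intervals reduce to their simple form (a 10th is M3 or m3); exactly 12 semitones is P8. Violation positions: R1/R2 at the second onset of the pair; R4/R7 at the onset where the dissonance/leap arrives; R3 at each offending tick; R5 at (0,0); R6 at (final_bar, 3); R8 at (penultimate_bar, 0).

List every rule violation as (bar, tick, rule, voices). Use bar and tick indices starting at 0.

(4, 0, R4, (0, 1))
(5, 0, R2, (0, 1))
(6, 0, R7, (1,))
(7, 0, R7, (1,))

bar 0: v0=F3 v1=F4 downbeat P8
bar 1: v0=E3 v1=C4 downbeat m6
bar 2: v0=D3 v1=F3 downbeat m3
bar 3: v0=C3 v1=A3 downbeat M6
bar 4: v0=D3 v1=G3 downbeat P4
bar 5: v0=E3 v1=B3 downbeat P5
bar 6: v0=D3 v1=F3 downbeat m3
bar 7: v0=G3 v1=E4 downbeat M6
bar 8: v0=F3 v1=F4 downbeat P8
  -> R4 @ bar 4 tick 0 v(0, 1): D3/G3 P4 untreated
  -> R2 @ bar 5 tick 0 v(0, 1): D3/G3 P4 -> E3/B3 P5 similar
  -> R7 @ bar 6 tick 0 v(1,): B3->F3 leap 6st
  -> R7 @ bar 7 tick 0 v(1,): F3->E4 leap 11st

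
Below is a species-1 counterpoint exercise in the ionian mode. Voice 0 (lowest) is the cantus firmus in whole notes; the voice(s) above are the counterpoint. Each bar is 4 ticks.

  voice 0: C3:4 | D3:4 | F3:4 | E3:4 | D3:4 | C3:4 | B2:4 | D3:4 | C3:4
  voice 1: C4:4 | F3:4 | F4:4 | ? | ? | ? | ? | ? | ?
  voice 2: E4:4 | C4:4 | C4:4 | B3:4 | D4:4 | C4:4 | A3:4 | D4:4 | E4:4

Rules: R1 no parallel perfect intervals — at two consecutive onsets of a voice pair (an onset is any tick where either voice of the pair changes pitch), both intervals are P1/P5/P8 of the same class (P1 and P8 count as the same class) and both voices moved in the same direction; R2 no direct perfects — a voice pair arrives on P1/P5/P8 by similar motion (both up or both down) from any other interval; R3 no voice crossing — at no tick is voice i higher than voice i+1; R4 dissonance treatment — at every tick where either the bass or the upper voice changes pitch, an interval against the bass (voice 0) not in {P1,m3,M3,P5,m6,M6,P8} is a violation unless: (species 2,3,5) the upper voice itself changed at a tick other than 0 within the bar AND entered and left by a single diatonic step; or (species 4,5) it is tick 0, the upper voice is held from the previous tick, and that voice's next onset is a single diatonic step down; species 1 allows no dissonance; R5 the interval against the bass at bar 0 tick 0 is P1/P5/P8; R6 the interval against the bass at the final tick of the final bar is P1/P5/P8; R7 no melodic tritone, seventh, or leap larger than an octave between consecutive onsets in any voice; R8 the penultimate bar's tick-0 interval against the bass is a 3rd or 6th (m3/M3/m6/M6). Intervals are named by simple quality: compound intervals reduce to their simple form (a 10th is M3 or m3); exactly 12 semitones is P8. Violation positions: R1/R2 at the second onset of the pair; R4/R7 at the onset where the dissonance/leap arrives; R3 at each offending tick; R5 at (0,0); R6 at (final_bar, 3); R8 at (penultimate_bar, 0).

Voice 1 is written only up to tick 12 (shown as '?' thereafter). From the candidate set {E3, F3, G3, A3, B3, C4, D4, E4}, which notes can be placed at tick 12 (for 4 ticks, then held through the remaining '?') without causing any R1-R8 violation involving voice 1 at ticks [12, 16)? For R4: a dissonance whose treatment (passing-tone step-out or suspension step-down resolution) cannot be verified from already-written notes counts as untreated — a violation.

{}

E3: violates R1,R2,R7
F3: violates R4
G3: violates R7
A3: violates R4
B3: violates R2,R7
C4: violates R3
D4: violates R3,R4
E4: violates R1,R3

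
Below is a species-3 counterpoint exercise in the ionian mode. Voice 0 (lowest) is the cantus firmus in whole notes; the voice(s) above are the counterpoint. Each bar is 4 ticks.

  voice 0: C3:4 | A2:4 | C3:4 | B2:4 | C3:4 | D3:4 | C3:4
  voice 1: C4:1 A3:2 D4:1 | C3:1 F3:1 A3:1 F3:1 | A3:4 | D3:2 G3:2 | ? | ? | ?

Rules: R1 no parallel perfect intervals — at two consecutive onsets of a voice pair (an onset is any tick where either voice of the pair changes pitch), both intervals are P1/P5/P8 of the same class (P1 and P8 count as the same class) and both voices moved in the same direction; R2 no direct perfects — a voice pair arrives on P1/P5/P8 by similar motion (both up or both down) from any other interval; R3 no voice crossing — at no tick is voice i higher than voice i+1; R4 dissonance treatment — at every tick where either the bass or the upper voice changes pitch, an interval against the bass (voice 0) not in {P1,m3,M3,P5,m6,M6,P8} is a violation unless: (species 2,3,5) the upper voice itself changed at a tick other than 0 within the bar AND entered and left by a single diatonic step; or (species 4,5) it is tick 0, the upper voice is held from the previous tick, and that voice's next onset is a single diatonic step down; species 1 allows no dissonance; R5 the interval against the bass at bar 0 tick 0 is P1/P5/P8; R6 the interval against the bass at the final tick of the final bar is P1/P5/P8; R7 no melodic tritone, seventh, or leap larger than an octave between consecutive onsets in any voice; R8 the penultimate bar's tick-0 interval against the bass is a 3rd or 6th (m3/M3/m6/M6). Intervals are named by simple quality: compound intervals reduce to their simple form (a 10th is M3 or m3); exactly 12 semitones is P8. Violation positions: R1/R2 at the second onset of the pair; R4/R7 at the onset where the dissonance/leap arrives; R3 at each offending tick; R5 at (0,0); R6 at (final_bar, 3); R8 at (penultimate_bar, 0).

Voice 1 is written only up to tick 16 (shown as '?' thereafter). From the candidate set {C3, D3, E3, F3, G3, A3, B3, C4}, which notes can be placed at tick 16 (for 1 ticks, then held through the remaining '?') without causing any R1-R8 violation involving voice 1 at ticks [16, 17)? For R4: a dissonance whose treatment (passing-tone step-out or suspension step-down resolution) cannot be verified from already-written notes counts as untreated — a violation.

C3: legal
D3: violates R4
E3: legal
F3: violates R4
G3: legal
A3: legal
B3: violates R4
C4: violates R2

{A3, C3, E3, G3}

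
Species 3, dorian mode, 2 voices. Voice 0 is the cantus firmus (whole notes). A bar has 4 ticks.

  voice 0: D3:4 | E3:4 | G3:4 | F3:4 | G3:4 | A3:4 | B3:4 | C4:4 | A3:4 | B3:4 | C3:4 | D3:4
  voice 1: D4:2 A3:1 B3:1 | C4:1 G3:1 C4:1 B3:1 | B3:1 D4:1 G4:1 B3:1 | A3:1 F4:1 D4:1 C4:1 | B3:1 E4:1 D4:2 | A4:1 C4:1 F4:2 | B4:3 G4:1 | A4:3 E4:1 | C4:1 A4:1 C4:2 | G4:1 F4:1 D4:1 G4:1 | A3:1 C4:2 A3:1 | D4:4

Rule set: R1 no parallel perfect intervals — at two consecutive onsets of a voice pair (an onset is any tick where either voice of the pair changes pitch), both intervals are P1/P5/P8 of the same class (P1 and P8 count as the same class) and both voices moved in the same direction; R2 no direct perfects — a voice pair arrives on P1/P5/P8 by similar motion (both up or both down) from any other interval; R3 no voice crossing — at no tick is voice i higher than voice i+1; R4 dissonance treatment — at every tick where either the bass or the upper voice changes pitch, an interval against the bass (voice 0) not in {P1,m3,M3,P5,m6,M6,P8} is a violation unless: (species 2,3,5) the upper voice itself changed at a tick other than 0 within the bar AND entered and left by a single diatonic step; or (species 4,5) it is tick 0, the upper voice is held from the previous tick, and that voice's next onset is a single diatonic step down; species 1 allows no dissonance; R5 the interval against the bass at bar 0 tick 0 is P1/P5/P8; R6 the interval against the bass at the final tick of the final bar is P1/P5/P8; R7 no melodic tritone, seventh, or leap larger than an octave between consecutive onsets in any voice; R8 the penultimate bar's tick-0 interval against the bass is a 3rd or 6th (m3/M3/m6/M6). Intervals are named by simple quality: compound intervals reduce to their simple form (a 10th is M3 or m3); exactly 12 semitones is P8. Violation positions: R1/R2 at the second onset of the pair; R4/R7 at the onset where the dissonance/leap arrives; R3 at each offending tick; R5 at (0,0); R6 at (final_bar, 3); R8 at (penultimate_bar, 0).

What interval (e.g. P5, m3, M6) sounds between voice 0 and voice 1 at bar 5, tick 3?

m6

voice 0=A3 voice 1=F4 -> m6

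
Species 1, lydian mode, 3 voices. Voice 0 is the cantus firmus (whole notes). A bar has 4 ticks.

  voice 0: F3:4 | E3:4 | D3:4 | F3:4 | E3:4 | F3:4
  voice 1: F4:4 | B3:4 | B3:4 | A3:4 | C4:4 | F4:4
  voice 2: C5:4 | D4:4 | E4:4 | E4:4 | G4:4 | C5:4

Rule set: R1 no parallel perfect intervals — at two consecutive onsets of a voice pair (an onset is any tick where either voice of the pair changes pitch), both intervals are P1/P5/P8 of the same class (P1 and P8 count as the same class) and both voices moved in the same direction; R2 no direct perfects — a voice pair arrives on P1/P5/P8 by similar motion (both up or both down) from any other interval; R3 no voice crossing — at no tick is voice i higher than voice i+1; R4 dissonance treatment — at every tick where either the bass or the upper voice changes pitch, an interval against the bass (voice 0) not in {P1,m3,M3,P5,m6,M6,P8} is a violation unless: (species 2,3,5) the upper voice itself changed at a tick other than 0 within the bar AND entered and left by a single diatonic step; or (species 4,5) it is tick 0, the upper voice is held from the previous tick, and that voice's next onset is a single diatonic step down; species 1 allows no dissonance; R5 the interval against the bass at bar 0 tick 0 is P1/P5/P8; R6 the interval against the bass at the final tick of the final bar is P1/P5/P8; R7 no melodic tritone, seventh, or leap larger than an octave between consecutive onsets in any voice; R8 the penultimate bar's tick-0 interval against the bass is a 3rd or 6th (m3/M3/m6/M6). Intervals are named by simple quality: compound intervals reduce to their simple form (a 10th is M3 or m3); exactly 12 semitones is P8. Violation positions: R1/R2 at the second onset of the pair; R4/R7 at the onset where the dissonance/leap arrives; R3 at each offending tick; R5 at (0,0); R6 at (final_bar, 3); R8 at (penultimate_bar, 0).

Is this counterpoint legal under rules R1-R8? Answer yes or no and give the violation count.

bar 0: v0=F3 v1=F4 v2=C5 (P5)
bar 1: v0=E3 v1=B3 v2=D4 (m7)
bar 2: v0=D3 v1=B3 v2=E4 (M2)
bar 3: v0=F3 v1=A3 v2=E4 (M7)
bar 4: v0=E3 v1=C4 v2=G4 (m3)
bar 5: v0=F3 v1=F4 v2=C5 (P5)
  R2 @ bar1.0: F3/F4 P8 -> E3/B3 P5 similar
  R4 @ bar1.0: E3/D4 m7 untreated
  R7 @ bar1.0: F4->B3 leap 6st
  R7 @ bar1.0: C5->D4 leap 10st
  R4 @ bar2.0: D3/E4 M2 untreated
  R4 @ bar3.0: F3/E4 M7 untreated
  R1 @ bar4.0: A3/E4 P5 -> C4/G4 P5 similar
  R1 @ bar5.0: C4/G4 P5 -> F4/C5 P5 similar
  R2 @ bar5.0: E3/C4 m6 -> F3/F4 P8 similar
  R2 @ bar5.0: E3/G4 m3 -> F3/C5 P5 similar

No (10 violations)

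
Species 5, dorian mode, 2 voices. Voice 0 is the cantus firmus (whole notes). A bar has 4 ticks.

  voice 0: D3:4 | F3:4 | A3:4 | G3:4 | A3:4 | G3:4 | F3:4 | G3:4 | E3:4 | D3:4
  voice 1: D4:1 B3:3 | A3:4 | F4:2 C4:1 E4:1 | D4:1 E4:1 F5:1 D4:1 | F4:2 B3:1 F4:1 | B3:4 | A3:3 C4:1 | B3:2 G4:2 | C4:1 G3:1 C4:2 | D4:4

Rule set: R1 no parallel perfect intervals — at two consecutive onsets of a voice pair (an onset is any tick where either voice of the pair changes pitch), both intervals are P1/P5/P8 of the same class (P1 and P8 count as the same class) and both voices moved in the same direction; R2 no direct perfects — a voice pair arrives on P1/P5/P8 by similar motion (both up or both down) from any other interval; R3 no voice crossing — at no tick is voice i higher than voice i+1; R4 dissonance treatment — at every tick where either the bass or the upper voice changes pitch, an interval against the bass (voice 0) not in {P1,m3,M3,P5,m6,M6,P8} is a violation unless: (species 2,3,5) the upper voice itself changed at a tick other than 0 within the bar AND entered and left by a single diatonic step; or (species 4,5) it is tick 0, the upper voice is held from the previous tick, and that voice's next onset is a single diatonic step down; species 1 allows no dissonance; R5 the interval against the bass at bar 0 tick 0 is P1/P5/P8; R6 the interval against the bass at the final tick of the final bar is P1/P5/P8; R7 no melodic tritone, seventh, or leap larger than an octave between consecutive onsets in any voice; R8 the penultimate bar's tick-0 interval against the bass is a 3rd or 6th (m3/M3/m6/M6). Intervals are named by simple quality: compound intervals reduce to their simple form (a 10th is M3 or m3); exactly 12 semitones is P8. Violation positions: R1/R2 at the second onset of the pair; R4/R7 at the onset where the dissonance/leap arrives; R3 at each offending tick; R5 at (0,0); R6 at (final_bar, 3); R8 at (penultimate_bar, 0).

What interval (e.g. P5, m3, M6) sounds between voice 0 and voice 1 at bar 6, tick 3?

voice 0=F3 voice 1=C4 -> P5

P5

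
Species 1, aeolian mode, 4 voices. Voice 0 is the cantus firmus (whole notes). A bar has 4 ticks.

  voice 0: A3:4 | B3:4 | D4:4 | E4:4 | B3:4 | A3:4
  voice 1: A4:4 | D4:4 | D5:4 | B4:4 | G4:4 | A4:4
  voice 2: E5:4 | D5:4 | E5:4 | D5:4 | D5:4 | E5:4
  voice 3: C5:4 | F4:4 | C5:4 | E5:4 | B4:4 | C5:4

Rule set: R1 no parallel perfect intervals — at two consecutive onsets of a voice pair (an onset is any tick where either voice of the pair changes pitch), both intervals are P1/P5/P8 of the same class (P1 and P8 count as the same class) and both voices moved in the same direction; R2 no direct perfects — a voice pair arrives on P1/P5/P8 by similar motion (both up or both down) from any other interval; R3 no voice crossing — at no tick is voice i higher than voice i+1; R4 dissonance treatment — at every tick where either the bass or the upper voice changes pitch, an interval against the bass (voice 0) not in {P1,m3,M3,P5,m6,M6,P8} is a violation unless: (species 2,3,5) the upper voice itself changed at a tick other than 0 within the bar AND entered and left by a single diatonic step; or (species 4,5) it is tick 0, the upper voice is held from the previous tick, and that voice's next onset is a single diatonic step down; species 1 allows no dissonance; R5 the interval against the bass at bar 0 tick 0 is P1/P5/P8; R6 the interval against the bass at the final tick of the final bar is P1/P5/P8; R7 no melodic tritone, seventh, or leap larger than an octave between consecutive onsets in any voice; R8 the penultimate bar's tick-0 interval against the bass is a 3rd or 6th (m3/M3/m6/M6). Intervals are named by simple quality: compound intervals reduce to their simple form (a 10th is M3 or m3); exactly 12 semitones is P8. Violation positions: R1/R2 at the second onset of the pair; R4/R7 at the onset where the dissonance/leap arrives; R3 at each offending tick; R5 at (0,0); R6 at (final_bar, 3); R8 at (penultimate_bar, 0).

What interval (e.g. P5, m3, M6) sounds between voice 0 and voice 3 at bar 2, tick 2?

m7

voice 0=D4 voice 3=C5 -> m7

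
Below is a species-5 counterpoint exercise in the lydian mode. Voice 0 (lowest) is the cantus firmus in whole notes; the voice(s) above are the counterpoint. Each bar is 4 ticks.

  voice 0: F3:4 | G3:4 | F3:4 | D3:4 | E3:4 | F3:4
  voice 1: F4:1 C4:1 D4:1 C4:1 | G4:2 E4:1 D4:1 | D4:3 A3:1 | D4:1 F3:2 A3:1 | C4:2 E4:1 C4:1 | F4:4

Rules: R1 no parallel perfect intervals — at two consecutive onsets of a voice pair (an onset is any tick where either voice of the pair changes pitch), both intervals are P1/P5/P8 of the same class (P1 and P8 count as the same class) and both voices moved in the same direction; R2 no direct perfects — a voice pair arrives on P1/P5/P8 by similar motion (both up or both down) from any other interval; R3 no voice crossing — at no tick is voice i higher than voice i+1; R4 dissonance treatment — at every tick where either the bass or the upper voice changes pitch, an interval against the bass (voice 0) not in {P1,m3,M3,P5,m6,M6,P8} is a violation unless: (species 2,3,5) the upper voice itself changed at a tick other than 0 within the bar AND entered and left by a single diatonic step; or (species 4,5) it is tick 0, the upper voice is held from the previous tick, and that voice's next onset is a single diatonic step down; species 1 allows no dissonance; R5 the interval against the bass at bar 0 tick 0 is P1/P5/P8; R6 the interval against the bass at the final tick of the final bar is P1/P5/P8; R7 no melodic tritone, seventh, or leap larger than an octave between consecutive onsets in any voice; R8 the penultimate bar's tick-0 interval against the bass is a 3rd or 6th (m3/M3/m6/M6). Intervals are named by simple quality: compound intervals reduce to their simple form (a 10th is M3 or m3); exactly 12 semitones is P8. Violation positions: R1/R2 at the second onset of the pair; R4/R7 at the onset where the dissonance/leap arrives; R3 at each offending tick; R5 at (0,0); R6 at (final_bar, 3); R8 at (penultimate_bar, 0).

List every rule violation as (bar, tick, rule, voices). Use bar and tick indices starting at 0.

(1, 0, R2, (0, 1))
(5, 0, R2, (0, 1))

bar 0: v0=F3 v1=F4 downbeat P8
bar 1: v0=G3 v1=G4 downbeat P8
bar 2: v0=F3 v1=D4 downbeat M6
bar 3: v0=D3 v1=D4 downbeat P8
bar 4: v0=E3 v1=C4 downbeat m6
bar 5: v0=F3 v1=F4 downbeat P8
  -> R2 @ bar 1 tick 0 v(0, 1): F3/C4 P5 -> G3/G4 P8 similar
  -> R2 @ bar 5 tick 0 v(0, 1): E3/C4 m6 -> F3/F4 P8 similar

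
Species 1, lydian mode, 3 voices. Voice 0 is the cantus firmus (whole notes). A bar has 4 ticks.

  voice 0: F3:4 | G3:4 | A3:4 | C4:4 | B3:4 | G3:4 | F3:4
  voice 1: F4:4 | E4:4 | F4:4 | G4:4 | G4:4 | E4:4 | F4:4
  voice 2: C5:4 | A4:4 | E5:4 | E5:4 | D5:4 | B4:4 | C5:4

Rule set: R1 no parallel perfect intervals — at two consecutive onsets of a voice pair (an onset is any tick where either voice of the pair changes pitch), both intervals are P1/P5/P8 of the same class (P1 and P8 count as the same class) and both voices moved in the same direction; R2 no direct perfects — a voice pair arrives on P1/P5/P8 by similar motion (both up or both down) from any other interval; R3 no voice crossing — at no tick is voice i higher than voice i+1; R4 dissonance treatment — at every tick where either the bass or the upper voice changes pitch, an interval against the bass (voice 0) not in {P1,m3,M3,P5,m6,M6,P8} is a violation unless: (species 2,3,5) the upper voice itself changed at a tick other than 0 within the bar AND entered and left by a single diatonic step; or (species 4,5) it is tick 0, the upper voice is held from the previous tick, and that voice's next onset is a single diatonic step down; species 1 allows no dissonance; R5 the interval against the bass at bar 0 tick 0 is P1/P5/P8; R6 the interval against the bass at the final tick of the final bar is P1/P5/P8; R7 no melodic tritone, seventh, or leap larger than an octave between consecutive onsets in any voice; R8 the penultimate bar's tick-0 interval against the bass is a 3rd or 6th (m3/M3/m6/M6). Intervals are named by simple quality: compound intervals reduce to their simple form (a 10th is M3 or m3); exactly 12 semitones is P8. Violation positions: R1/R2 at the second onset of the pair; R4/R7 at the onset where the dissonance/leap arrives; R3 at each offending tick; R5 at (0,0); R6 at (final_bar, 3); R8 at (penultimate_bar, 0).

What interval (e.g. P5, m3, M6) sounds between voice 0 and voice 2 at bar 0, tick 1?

voice 0=F3 voice 2=C5 -> P5

P5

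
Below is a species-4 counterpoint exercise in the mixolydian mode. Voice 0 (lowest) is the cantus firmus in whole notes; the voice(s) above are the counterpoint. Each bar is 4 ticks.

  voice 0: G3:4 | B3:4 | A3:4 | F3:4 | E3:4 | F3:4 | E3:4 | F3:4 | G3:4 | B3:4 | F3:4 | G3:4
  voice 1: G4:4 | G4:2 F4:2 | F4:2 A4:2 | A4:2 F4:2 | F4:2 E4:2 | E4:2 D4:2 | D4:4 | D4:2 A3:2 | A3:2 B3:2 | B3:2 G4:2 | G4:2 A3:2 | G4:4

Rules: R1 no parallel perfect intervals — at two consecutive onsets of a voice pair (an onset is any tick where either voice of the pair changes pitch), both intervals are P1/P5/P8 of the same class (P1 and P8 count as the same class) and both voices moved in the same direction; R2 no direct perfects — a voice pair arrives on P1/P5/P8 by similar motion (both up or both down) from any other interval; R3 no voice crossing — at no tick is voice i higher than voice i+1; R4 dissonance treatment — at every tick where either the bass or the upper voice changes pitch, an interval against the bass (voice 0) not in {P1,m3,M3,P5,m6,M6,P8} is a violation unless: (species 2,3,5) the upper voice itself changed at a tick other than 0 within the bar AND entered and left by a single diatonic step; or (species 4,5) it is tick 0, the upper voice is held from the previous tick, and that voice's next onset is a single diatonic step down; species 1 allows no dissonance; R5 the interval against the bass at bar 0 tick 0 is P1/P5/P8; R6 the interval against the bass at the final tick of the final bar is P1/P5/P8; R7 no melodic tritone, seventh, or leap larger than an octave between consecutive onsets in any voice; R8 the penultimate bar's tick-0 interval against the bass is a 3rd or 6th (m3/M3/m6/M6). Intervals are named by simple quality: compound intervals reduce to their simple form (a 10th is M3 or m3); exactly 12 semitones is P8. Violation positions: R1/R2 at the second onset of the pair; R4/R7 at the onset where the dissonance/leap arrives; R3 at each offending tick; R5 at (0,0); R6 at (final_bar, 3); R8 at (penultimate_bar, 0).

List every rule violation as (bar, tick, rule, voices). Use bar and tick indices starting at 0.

bar 0: v0=G3 v1=G4 downbeat P8
bar 1: v0=B3 v1=G4 downbeat m6
bar 2: v0=A3 v1=F4 downbeat m6
bar 3: v0=F3 v1=A4 downbeat M3
bar 4: v0=E3 v1=F4 downbeat m2
bar 5: v0=F3 v1=E4 downbeat M7
bar 6: v0=E3 v1=D4 downbeat m7
bar 7: v0=F3 v1=D4 downbeat M6
bar 8: v0=G3 v1=A3 downbeat M2
bar 9: v0=B3 v1=B3 downbeat P1
bar 10: v0=F3 v1=G4 downbeat M2
bar 11: v0=G3 v1=G4 downbeat P8
  -> R4 @ bar 1 tick 2 v(0, 1): B3/F4 TT untreated
  -> R4 @ bar 6 tick 0 v(0, 1): E3/D4 m7 untreated
  -> R4 @ bar 8 tick 0 v(0, 1): G3/A3 M2 untreated
  -> R4 @ bar 10 tick 0 v(0, 1): F3/G4 M2 untreated
  -> R7 @ bar 10 tick 0 v(0,): B3->F3 leap 6st
  -> R8 @ bar 10 tick 0 v(0, 1): penult M2 not 3rd/6th
  -> R7 @ bar 10 tick 2 v(1,): G4->A3 leap 10st
  -> R2 @ bar 11 tick 0 v(0, 1): F3/A3 M3 -> G3/G4 P8 similar
  -> R7 @ bar 11 tick 0 v(1,): A3->G4 leap 10st

(1, 2, R4, (0, 1))
(6, 0, R4, (0, 1))
(8, 0, R4, (0, 1))
(10, 0, R4, (0, 1))
(10, 0, R7, (0,))
(10, 0, R8, (0, 1))
(10, 2, R7, (1,))
(11, 0, R2, (0, 1))
(11, 0, R7, (1,))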